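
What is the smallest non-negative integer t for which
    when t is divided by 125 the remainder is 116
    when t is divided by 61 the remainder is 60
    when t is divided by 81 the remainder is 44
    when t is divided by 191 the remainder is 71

Combine the congruences pairwise.
From t ≡ 116 (mod 125) write t = 116 + 125s. Substituting into t ≡ 60 (mod 61) gives 125s ≡ 5 (mod 61), and since 3⁻¹ ≡ 41 (mod 61), s ≡ 22. Hence t ≡ 116 + 125·22 = 2866 (mod 7625).
From t ≡ 2866 (mod 7625) write t = 2866 + 7625s. Substituting into t ≡ 44 (mod 81) gives 7625s ≡ 13 (mod 81), and since 11⁻¹ ≡ 59 (mod 81), s ≡ 38. Hence t ≡ 2866 + 7625·38 = 292616 (mod 617625).
From t ≡ 292616 (mod 617625) write t = 292616 + 617625s. Substituting into t ≡ 71 (mod 191) gives 617625s ≡ 67 (mod 191), and since 122⁻¹ ≡ 155 (mod 191), s ≡ 71. Hence t ≡ 292616 + 617625·71 = 44143991 (mod 117966375).

44143991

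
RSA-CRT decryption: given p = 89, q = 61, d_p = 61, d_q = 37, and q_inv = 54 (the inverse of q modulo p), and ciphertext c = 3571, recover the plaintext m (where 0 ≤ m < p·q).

m₁ = c^(d_p) mod p: c ≡ 11 (mod 89), and 11^61 mod 89 = 73.
m₂ = c^(d_q) mod q: c ≡ 33 (mod 61), and 33^37 mod 61 = 23.
h = q_inv·(m₁ − m₂) mod p = 54·(73 − 23) mod 89 = 30.
m = m₂ + h·q = 23 + 30·61 = 1853.

1853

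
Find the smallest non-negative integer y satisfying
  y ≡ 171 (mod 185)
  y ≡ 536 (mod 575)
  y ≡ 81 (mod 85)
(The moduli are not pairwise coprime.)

250661

gcd(185, 575) = 5 and 5 | (536 − 171), so the pair is consistent; merging gives y ≡ 16636 (mod 21275), where 21275 = lcm(185, 575).
gcd(21275, 85) = 5 and 5 | (81 − 16636), so the pair is consistent; merging gives y ≡ 250661 (mod 361675), where 361675 = lcm(21275, 85).
The solution is unique modulo lcm(185, 575, 85) = 361675.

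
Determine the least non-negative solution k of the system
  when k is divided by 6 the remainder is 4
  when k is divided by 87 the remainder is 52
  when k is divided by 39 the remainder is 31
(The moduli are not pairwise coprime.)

Combine the congruences pairwise.
gcd(6, 87) = 3 and 3 | (52 − 4), so the pair is consistent; merging gives k ≡ 52 (mod 174), where 174 = lcm(6, 87).
gcd(174, 39) = 3 and 3 | (31 − 52), so the pair is consistent; merging gives k ≡ 226 (mod 2262), where 2262 = lcm(174, 39).
The solution is unique modulo lcm(6, 87, 39) = 2262.

226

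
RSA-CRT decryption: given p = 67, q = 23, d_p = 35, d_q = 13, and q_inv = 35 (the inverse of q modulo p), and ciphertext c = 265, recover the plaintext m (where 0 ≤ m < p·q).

m₁ = c^(d_p) mod p: c ≡ 64 (mod 67), and 64^35 mod 67 = 9.
m₂ = c^(d_q) mod q: c ≡ 12 (mod 23), and 12^13 mod 23 = 6.
h = q_inv·(m₁ − m₂) mod p = 35·(9 − 6) mod 67 = 38.
m = m₂ + h·q = 6 + 38·23 = 880.

880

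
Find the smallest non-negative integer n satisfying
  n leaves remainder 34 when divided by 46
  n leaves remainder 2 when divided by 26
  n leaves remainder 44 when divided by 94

gcd(46, 26) = 2 and 2 | (2 − 34), so the pair is consistent; merging gives n ≡ 80 (mod 598), where 598 = lcm(46, 26).
gcd(598, 94) = 2 and 2 | (44 − 80), so the pair is consistent; merging gives n ≡ 6060 (mod 28106), where 28106 = lcm(598, 94).
The solution is unique modulo lcm(46, 26, 94) = 28106.

6060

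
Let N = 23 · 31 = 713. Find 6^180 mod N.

652

Mod 23: 6 ≡ 6; by Fermat, exponent reduces to 180 mod 22 = 4; 6^4 ≡ 8 (mod 23).
Mod 31: 6 ≡ 6; since 30 | 180, by Fermat 6^180 ≡ 1 (mod 31).
Combine by CRT: x ≡ 8 (mod 23), x ≡ 1 (mod 31) ⇒ x ≡ 652 (mod 713).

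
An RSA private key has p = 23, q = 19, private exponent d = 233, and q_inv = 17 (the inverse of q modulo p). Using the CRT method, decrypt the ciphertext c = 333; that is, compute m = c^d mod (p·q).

40

d_p = d mod (p−1) = 233 mod 22 = 13; d_q = d mod (q−1) = 17.
m₁ = c^(d_p) mod p: c ≡ 11 (mod 23), and 11^13 mod 23 = 17.
m₂ = c^(d_q) mod q: c ≡ 10 (mod 19), and 10^17 mod 19 = 2.
h = q_inv·(m₁ − m₂) mod p = 17·(17 − 2) mod 23 = 2.
m = m₂ + h·q = 2 + 2·19 = 40.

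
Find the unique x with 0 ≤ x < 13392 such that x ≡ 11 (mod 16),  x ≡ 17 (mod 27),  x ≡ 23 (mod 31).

From x ≡ 11 (mod 16) write x = 11 + 16t. Substituting into x ≡ 17 (mod 27) gives 16t ≡ 6 (mod 27), and since 16⁻¹ ≡ 22 (mod 27), t ≡ 24. Hence x ≡ 11 + 16·24 = 395 (mod 432).
From x ≡ 395 (mod 432) write x = 395 + 432t. Substituting into x ≡ 23 (mod 31) gives 432t ≡ 0 (mod 31), and since 29⁻¹ ≡ 15 (mod 31), t ≡ 0. Hence x ≡ 395 + 432·0 = 395 (mod 13392).

395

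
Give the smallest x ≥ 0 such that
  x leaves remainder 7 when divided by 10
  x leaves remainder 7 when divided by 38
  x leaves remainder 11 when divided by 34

1337

gcd(10, 38) = 2 and 2 | (7 − 7), so the pair is consistent; merging gives x ≡ 7 (mod 190), where 190 = lcm(10, 38).
gcd(190, 34) = 2 and 2 | (11 − 7), so the pair is consistent; merging gives x ≡ 1337 (mod 3230), where 3230 = lcm(190, 34).
The solution is unique modulo lcm(10, 38, 34) = 3230.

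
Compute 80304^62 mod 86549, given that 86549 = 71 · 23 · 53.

71546

Mod 71: 80304 ≡ 3; 3^62 ≡ 49 (mod 71).
Mod 23: 80304 ≡ 11; by Fermat, exponent reduces to 62 mod 22 = 18; 11^18 ≡ 16 (mod 23).
Mod 53: 80304 ≡ 9; by Fermat, exponent reduces to 62 mod 52 = 10; 9^10 ≡ 49 (mod 53).
Combine by CRT: x ≡ 49 (mod 71), x ≡ 16 (mod 23), x ≡ 49 (mod 53) ⇒ x ≡ 71546 (mod 86549).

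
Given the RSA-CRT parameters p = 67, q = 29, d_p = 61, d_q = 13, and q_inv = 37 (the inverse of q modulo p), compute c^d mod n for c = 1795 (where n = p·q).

996

m₁ = c^(d_p) mod p: c ≡ 53 (mod 67), and 53^61 mod 67 = 58.
m₂ = c^(d_q) mod q: c ≡ 26 (mod 29), and 26^13 mod 29 = 10.
h = q_inv·(m₁ − m₂) mod p = 37·(58 − 10) mod 67 = 34.
m = m₂ + h·q = 10 + 34·29 = 996.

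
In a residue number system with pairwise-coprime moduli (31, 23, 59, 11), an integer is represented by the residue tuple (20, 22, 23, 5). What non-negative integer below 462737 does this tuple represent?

201272

From x ≡ 20 (mod 31) write x = 20 + 31t. Substituting into x ≡ 22 (mod 23) gives 31t ≡ 2 (mod 23), and since 8⁻¹ ≡ 3 (mod 23), t ≡ 6. Hence x ≡ 20 + 31·6 = 206 (mod 713).
From x ≡ 206 (mod 713) write x = 206 + 713t. Substituting into x ≡ 23 (mod 59) gives 713t ≡ 53 (mod 59), and since 5⁻¹ ≡ 12 (mod 59), t ≡ 46. Hence x ≡ 206 + 713·46 = 33004 (mod 42067).
From x ≡ 33004 (mod 42067) write x = 33004 + 42067t. Substituting into x ≡ 5 (mod 11) gives 42067t ≡ 1 (mod 11), and since 3⁻¹ ≡ 4 (mod 11), t ≡ 4. Hence x ≡ 33004 + 42067·4 = 201272 (mod 462737).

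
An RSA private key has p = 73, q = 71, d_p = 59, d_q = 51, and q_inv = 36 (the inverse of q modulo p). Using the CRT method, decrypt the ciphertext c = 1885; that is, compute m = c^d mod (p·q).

m₁ = c^(d_p) mod p: c ≡ 60 (mod 73), and 60^59 mod 73 = 33.
m₂ = c^(d_q) mod q: c ≡ 39 (mod 71), and 39^51 mod 71 = 41.
h = q_inv·(m₁ − m₂) mod p = 36·(33 − 41) mod 73 = 4.
m = m₂ + h·q = 41 + 4·71 = 325.

325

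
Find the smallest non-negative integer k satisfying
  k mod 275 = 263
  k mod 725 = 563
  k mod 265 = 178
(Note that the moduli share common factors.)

369588

gcd(275, 725) = 25 and 25 | (563 − 263), so the pair is consistent; merging gives k ≡ 2738 (mod 7975), where 7975 = lcm(275, 725).
gcd(7975, 265) = 5 and 5 | (178 − 2738), so the pair is consistent; merging gives k ≡ 369588 (mod 422675), where 422675 = lcm(7975, 265).
The solution is unique modulo lcm(275, 725, 265) = 422675.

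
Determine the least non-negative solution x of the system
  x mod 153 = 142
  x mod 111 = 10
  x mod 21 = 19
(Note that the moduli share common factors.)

gcd(153, 111) = 3 and 3 | (10 − 142), so the pair is consistent; merging gives x ≡ 2896 (mod 5661), where 5661 = lcm(153, 111).
gcd(5661, 21) = 3 and 3 | (19 − 2896), so the pair is consistent; merging gives x ≡ 2896 (mod 39627), where 39627 = lcm(5661, 21).
The solution is unique modulo lcm(153, 111, 21) = 39627.

2896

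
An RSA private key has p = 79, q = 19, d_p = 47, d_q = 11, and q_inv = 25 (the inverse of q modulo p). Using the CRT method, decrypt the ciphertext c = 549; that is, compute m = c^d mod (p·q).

m₁ = c^(d_p) mod p: c ≡ 75 (mod 79), and 75^47 mod 79 = 34.
m₂ = c^(d_q) mod q: c ≡ 17 (mod 19), and 17^11 mod 19 = 4.
h = q_inv·(m₁ − m₂) mod p = 25·(34 − 4) mod 79 = 39.
m = m₂ + h·q = 4 + 39·19 = 745.

745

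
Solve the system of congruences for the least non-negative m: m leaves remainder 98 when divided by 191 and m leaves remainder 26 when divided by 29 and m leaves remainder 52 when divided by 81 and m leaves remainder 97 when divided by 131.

43366075

From m ≡ 98 (mod 191) write m = 98 + 191t. Substituting into m ≡ 26 (mod 29) gives 191t ≡ 15 (mod 29), and since 17⁻¹ ≡ 12 (mod 29), t ≡ 6. Hence m ≡ 98 + 191·6 = 1244 (mod 5539).
From m ≡ 1244 (mod 5539) write m = 1244 + 5539t. Substituting into m ≡ 52 (mod 81) gives 5539t ≡ 23 (mod 81), and since 31⁻¹ ≡ 34 (mod 81), t ≡ 53. Hence m ≡ 1244 + 5539·53 = 294811 (mod 448659).
From m ≡ 294811 (mod 448659) write m = 294811 + 448659t. Substituting into m ≡ 97 (mod 131) gives 448659t ≡ 36 (mod 131), and since 115⁻¹ ≡ 90 (mod 131), t ≡ 96. Hence m ≡ 294811 + 448659·96 = 43366075 (mod 58774329).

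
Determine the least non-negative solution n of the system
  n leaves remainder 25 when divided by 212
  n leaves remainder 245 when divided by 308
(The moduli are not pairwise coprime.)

7021

Combine the congruences pairwise.
gcd(212, 308) = 4 and 4 | (245 − 25), so the pair is consistent; merging gives n ≡ 7021 (mod 16324), where 16324 = lcm(212, 308).
The solution is unique modulo lcm(212, 308) = 16324.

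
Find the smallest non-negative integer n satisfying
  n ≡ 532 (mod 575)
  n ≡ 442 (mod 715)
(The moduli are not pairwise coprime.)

65507

gcd(575, 715) = 5 and 5 | (442 − 532), so the pair is consistent; merging gives n ≡ 65507 (mod 82225), where 82225 = lcm(575, 715).
The solution is unique modulo lcm(575, 715) = 82225.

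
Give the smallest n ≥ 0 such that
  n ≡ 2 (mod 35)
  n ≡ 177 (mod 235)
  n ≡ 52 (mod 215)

gcd(35, 235) = 5 and 5 | (177 − 2), so the pair is consistent; merging gives n ≡ 177 (mod 1645), where 1645 = lcm(35, 235).
gcd(1645, 215) = 5 and 5 | (52 − 177), so the pair is consistent; merging gives n ≡ 26497 (mod 70735), where 70735 = lcm(1645, 215).
The solution is unique modulo lcm(35, 235, 215) = 70735.

26497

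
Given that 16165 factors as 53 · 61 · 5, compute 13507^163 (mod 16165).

Mod 53: 13507 ≡ 45; by Fermat, exponent reduces to 163 mod 52 = 7; 45^7 ≡ 5 (mod 53).
Mod 61: 13507 ≡ 26; by Fermat, exponent reduces to 163 mod 60 = 43; 26^43 ≡ 10 (mod 61).
Mod 5: 13507 ≡ 2; by Fermat, exponent reduces to 163 mod 4 = 3; 2^3 ≡ 3 (mod 5).
Combine by CRT: x ≡ 5 (mod 53), x ≡ 10 (mod 61), x ≡ 3 (mod 5) ⇒ x ≡ 13308 (mod 16165).

13308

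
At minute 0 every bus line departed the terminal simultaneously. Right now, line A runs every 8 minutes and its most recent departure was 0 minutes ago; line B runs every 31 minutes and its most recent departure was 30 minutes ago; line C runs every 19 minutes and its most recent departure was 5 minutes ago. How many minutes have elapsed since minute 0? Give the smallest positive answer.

4432

The moduli are pairwise coprime; N = 8·31·19 = 4712.
N/8 = 589; 589 ≡ 5 (mod 8); 5·5 ≡ 1, so inverse 5.
N/31 = 152; 152 ≡ 28 (mod 31); 28·10 ≡ 1, so inverse 10.
N/19 = 248; 248 ≡ 1 (mod 19), inverse 1.
t ≡ 0·589·5 + 30·152·10 + 5·248·1 = 46840.
46840 mod 4712 = 4432.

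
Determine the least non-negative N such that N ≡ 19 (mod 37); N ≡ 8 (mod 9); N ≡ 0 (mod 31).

The moduli are pairwise coprime; M = 37·9·31 = 10323.
M/37 = 279; 279 ≡ 20 (mod 37); 20·13 ≡ 1, so inverse 13.
M/9 = 1147; 1147 ≡ 4 (mod 9); 4·7 ≡ 1, so inverse 7.
M/31 = 333; 333 ≡ 23 (mod 31); 23·27 ≡ 1, so inverse 27.
N ≡ 19·279·13 + 8·1147·7 + 0·333·27 = 133145.
133145 mod 10323 = 9269.

9269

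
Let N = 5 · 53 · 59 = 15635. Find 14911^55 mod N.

5461

Mod 5: 14911 ≡ 1; by Fermat, exponent reduces to 55 mod 4 = 3; 1^3 ≡ 1 (mod 5).
Mod 53: 14911 ≡ 18; by Fermat, exponent reduces to 55 mod 52 = 3; 18^3 ≡ 2 (mod 53).
Mod 59: 14911 ≡ 43; 43^55 ≡ 33 (mod 59).
Combine by CRT: x ≡ 1 (mod 5), x ≡ 2 (mod 53), x ≡ 33 (mod 59) ⇒ x ≡ 5461 (mod 15635).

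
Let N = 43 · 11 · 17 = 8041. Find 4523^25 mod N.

7600

Mod 43: 4523 ≡ 8; 8^25 ≡ 32 (mod 43).
Mod 11: 4523 ≡ 2; by Fermat, exponent reduces to 25 mod 10 = 5; 2^5 ≡ 10 (mod 11).
Mod 17: 4523 ≡ 1; by Fermat, exponent reduces to 25 mod 16 = 9; 1^9 ≡ 1 (mod 17).
Combine by CRT: x ≡ 32 (mod 43), x ≡ 10 (mod 11), x ≡ 1 (mod 17) ⇒ x ≡ 7600 (mod 8041).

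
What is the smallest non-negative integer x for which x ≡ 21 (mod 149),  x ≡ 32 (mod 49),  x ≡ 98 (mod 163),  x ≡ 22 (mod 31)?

Combine the congruences pairwise.
From x ≡ 21 (mod 149) write x = 21 + 149t. Substituting into x ≡ 32 (mod 49) gives 149t ≡ 11 (mod 49), and since 2⁻¹ ≡ 25 (mod 49), t ≡ 30. Hence x ≡ 21 + 149·30 = 4491 (mod 7301).
From x ≡ 4491 (mod 7301) write x = 4491 + 7301t. Substituting into x ≡ 98 (mod 163) gives 7301t ≡ 8 (mod 163), and since 129⁻¹ ≡ 139 (mod 163), t ≡ 134. Hence x ≡ 4491 + 7301·134 = 982825 (mod 1190063).
From x ≡ 982825 (mod 1190063) write x = 982825 + 1190063t. Substituting into x ≡ 22 (mod 31) gives 1190063t ≡ 21 (mod 31), and since 4⁻¹ ≡ 8 (mod 31), t ≡ 13. Hence x ≡ 982825 + 1190063·13 = 16453644 (mod 36891953).

16453644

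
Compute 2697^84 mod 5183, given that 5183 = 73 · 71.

Mod 73: 2697 ≡ 69; by Fermat, exponent reduces to 84 mod 72 = 12; 69^12 ≡ 64 (mod 73).
Mod 71: 2697 ≡ 70; by Fermat, exponent reduces to 84 mod 70 = 14; 70^14 ≡ 1 (mod 71).
Combine by CRT: x ≡ 64 (mod 73), x ≡ 1 (mod 71) ⇒ x ≡ 356 (mod 5183).

356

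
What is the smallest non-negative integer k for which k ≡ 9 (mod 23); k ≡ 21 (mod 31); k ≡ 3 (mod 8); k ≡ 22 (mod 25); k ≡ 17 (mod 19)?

1449147

The moduli are pairwise coprime; N = 23·31·8·25·19 = 2709400.
N/23 = 117800; 117800 ≡ 17 (mod 23); 17·19 ≡ 1, so inverse 19.
N/31 = 87400; 87400 ≡ 11 (mod 31); 11·17 ≡ 1, so inverse 17.
N/8 = 338675; 338675 ≡ 3 (mod 8); 3·3 ≡ 1, so inverse 3.
N/25 = 108376; 108376 ≡ 1 (mod 25), inverse 1.
N/19 = 142600; 142600 ≡ 5 (mod 19); 5·4 ≡ 1, so inverse 4.
k ≡ 9·117800·19 + 21·87400·17 + 3·338675·3 + 22·108376·1 + 17·142600·4 = 66474747.
66474747 mod 2709400 = 1449147.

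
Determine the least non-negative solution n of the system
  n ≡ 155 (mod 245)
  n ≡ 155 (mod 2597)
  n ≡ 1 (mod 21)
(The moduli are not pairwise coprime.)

gcd(245, 2597) = 49 and 49 | (155 − 155), so the pair is consistent; merging gives n ≡ 155 (mod 12985), where 12985 = lcm(245, 2597).
gcd(12985, 21) = 7 and 7 | (1 − 155), so the pair is consistent; merging gives n ≡ 26125 (mod 38955), where 38955 = lcm(12985, 21).
The solution is unique modulo lcm(245, 2597, 21) = 38955.

26125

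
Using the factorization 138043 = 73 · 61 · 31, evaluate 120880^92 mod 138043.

Mod 73: 120880 ≡ 65; by Fermat, exponent reduces to 92 mod 72 = 20; 65^20 ≡ 64 (mod 73).
Mod 61: 120880 ≡ 39; by Fermat, exponent reduces to 92 mod 60 = 32; 39^32 ≡ 57 (mod 61).
Mod 31: 120880 ≡ 11; by Fermat, exponent reduces to 92 mod 30 = 2; 11^2 ≡ 28 (mod 31).
Combine by CRT: x ≡ 64 (mod 73), x ≡ 57 (mod 61), x ≡ 28 (mod 31) ⇒ x ≡ 122850 (mod 138043).

122850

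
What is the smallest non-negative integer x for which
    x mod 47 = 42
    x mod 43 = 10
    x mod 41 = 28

74443

The moduli are pairwise coprime; N = 47·43·41 = 82861.
N/47 = 1763; 1763 ≡ 24 (mod 47); 24·2 ≡ 1, so inverse 2.
N/43 = 1927; 1927 ≡ 35 (mod 43); 35·16 ≡ 1, so inverse 16.
N/41 = 2021; 2021 ≡ 12 (mod 41); 12·24 ≡ 1, so inverse 24.
x ≡ 42·1763·2 + 10·1927·16 + 28·2021·24 = 1814524.
1814524 mod 82861 = 74443.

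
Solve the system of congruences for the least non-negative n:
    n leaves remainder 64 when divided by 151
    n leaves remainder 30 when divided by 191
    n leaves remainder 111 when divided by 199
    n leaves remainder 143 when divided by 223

725889227

The moduli are pairwise coprime; M = 151·191·199·223 = 1279877057.
M/151 = 8476007; 8476007 ≡ 75 (mod 151); 75·149 ≡ 1, so inverse 149.
M/191 = 6700927; 6700927 ≡ 74 (mod 191); 74·111 ≡ 1, so inverse 111.
M/199 = 6431543; 6431543 ≡ 62 (mod 199); 62·61 ≡ 1, so inverse 61.
M/223 = 5739359; 5739359 ≡ 8 (mod 223); 8·28 ≡ 1, so inverse 28.
n ≡ 64·8476007·149 + 30·6700927·111 + 111·6431543·61 + 143·5739359·28 = 169669660751.
169669660751 mod 1279877057 = 725889227.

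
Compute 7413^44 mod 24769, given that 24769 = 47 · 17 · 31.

Mod 47: 7413 ≡ 34; 34^44 ≡ 42 (mod 47).
Mod 17: 7413 ≡ 1; by Fermat, exponent reduces to 44 mod 16 = 12; 1^12 ≡ 1 (mod 17).
Mod 31: 7413 ≡ 4; by Fermat, exponent reduces to 44 mod 30 = 14; 4^14 ≡ 8 (mod 31).
Combine by CRT: x ≡ 42 (mod 47), x ≡ 1 (mod 17), x ≡ 8 (mod 31) ⇒ x ≡ 18701 (mod 24769).

18701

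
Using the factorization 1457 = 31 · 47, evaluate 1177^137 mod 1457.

588

Mod 31: 1177 ≡ 30; by Fermat, exponent reduces to 137 mod 30 = 17; 30^17 ≡ 30 (mod 31).
Mod 47: 1177 ≡ 2; by Fermat, exponent reduces to 137 mod 46 = 45; 2^45 ≡ 24 (mod 47).
Combine by CRT: x ≡ 30 (mod 31), x ≡ 24 (mod 47) ⇒ x ≡ 588 (mod 1457).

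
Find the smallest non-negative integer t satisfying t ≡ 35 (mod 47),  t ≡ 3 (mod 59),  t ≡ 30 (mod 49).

The moduli are pairwise coprime; N = 47·59·49 = 135877.
N/47 = 2891; 2891 ≡ 24 (mod 47); 24·2 ≡ 1, so inverse 2.
N/59 = 2303; 2303 ≡ 2 (mod 59); 2·30 ≡ 1, so inverse 30.
N/49 = 2773; 2773 ≡ 29 (mod 49); 29·22 ≡ 1, so inverse 22.
t ≡ 35·2891·2 + 3·2303·30 + 30·2773·22 = 2239820.
2239820 mod 135877 = 65788.

65788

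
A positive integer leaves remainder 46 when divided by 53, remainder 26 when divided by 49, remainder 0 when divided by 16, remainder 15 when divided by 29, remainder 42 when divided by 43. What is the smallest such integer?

From a ≡ 46 (mod 53) write a = 46 + 53t. Substituting into a ≡ 26 (mod 49) gives 53t ≡ 29 (mod 49), and since 4⁻¹ ≡ 37 (mod 49), t ≡ 44. Hence a ≡ 46 + 53·44 = 2378 (mod 2597).
From a ≡ 2378 (mod 2597) write a = 2378 + 2597t. Substituting into a ≡ 0 (mod 16) gives 2597t ≡ 6 (mod 16), and since 5⁻¹ ≡ 13 (mod 16), t ≡ 14. Hence a ≡ 2378 + 2597·14 = 38736 (mod 41552).
From a ≡ 38736 (mod 41552) write a = 38736 + 41552t. Substituting into a ≡ 15 (mod 29) gives 41552t ≡ 23 (mod 29), and since 24⁻¹ ≡ 23 (mod 29), t ≡ 7. Hence a ≡ 38736 + 41552·7 = 329600 (mod 1205008).
From a ≡ 329600 (mod 1205008) write a = 329600 + 1205008t. Substituting into a ≡ 42 (mod 43) gives 1205008t ≡ 37 (mod 43), and since 19⁻¹ ≡ 34 (mod 43), t ≡ 11. Hence a ≡ 329600 + 1205008·11 = 13584688 (mod 51815344).

13584688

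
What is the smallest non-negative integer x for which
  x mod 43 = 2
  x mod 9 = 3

Combine the congruences pairwise.
From x ≡ 2 (mod 43) write x = 2 + 43t. Substituting into x ≡ 3 (mod 9) gives 43t ≡ 1 (mod 9), and since 7⁻¹ ≡ 4 (mod 9), t ≡ 4. Hence x ≡ 2 + 43·4 = 174 (mod 387).

174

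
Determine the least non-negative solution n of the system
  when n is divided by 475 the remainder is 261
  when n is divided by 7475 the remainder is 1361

38736

gcd(475, 7475) = 25 and 25 | (1361 − 261), so the pair is consistent; merging gives n ≡ 38736 (mod 142025), where 142025 = lcm(475, 7475).
The solution is unique modulo lcm(475, 7475) = 142025.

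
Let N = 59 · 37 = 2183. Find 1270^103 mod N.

238

Mod 59: 1270 ≡ 31; by Fermat, exponent reduces to 103 mod 58 = 45; 31^45 ≡ 2 (mod 59).
Mod 37: 1270 ≡ 12; by Fermat, exponent reduces to 103 mod 36 = 31; 12^31 ≡ 16 (mod 37).
Combine by CRT: x ≡ 2 (mod 59), x ≡ 16 (mod 37) ⇒ x ≡ 238 (mod 2183).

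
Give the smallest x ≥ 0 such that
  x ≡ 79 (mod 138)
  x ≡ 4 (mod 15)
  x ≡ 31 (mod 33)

gcd(138, 15) = 3 and 3 | (4 − 79), so the pair is consistent; merging gives x ≡ 79 (mod 690), where 690 = lcm(138, 15).
gcd(690, 33) = 3 and 3 | (31 − 79), so the pair is consistent; merging gives x ≡ 3529 (mod 7590), where 7590 = lcm(690, 33).
The solution is unique modulo lcm(138, 15, 33) = 7590.

3529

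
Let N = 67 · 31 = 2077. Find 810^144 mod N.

Mod 67: 810 ≡ 6; by Fermat, exponent reduces to 144 mod 66 = 12; 6^12 ≡ 40 (mod 67).
Mod 31: 810 ≡ 4; by Fermat, exponent reduces to 144 mod 30 = 24; 4^24 ≡ 8 (mod 31).
Combine by CRT: x ≡ 40 (mod 67), x ≡ 8 (mod 31) ⇒ x ≡ 442 (mod 2077).

442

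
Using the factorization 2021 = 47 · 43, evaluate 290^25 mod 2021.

581

Mod 47: 290 ≡ 8; 8^25 ≡ 17 (mod 47).
Mod 43: 290 ≡ 32; 32^25 ≡ 22 (mod 43).
Combine by CRT: x ≡ 17 (mod 47), x ≡ 22 (mod 43) ⇒ x ≡ 581 (mod 2021).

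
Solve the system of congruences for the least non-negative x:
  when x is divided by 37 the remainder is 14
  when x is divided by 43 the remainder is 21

236

Combine the congruences pairwise.
From x ≡ 14 (mod 37) write x = 14 + 37t. Substituting into x ≡ 21 (mod 43) gives 37t ≡ 7 (mod 43), and since 37⁻¹ ≡ 7 (mod 43), t ≡ 6. Hence x ≡ 14 + 37·6 = 236 (mod 1591).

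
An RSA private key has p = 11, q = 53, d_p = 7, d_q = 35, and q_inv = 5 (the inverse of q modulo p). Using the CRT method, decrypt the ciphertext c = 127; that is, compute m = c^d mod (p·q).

m₁ = c^(d_p) mod p: c ≡ 6 (mod 11), and 6^7 mod 11 = 8.
m₂ = c^(d_q) mod q: c ≡ 21 (mod 53), and 21^35 mod 53 = 41.
h = q_inv·(m₁ − m₂) mod p = 5·(8 − 41) mod 11 = 0.
m = m₂ + h·q = 41 + 0·53 = 41.

41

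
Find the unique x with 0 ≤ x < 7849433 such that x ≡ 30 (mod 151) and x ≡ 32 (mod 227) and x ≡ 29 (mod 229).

The moduli are pairwise coprime; N = 151·227·229 = 7849433.
N/151 = 51983; 51983 ≡ 39 (mod 151); 39·31 ≡ 1, so inverse 31.
N/227 = 34579; 34579 ≡ 75 (mod 227); 75·112 ≡ 1, so inverse 112.
N/229 = 34277; 34277 ≡ 156 (mod 229); 156·69 ≡ 1, so inverse 69.
x ≡ 30·51983·31 + 32·34579·112 + 29·34277·69 = 240863603.
240863603 mod 7849433 = 5380613.

5380613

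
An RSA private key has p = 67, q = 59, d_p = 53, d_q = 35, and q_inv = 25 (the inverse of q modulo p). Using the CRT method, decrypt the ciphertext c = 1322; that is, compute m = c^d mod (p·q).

2567

m₁ = c^(d_p) mod p: c ≡ 49 (mod 67), and 49^53 mod 67 = 21.
m₂ = c^(d_q) mod q: c ≡ 24 (mod 59), and 24^35 mod 59 = 30.
h = q_inv·(m₁ − m₂) mod p = 25·(21 − 30) mod 67 = 43.
m = m₂ + h·q = 30 + 43·59 = 2567.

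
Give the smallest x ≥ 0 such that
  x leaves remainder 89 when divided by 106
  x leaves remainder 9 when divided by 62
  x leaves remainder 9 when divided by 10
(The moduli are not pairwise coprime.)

gcd(106, 62) = 2 and 2 | (9 − 89), so the pair is consistent; merging gives x ≡ 195 (mod 3286), where 3286 = lcm(106, 62).
gcd(3286, 10) = 2 and 2 | (9 − 195), so the pair is consistent; merging gives x ≡ 13339 (mod 16430), where 16430 = lcm(3286, 10).
The solution is unique modulo lcm(106, 62, 10) = 16430.

13339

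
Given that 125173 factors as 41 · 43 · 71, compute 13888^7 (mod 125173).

Mod 41: 13888 ≡ 30; 30^7 ≡ 6 (mod 41).
Mod 43: 13888 ≡ 42; 42^7 ≡ 42 (mod 43).
Mod 71: 13888 ≡ 43; 43^7 ≡ 25 (mod 71).
Combine by CRT: x ≡ 6 (mod 41), x ≡ 42 (mod 43), x ≡ 25 (mod 71) ⇒ x ≡ 2794 (mod 125173).

2794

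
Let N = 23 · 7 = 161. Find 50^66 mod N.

Mod 23: 50 ≡ 4; since 22 | 66, by Fermat 4^66 ≡ 1 (mod 23).
Mod 7: 50 ≡ 1; since 6 | 66, by Fermat 1^66 ≡ 1 (mod 7).
Combine by CRT: x ≡ 1 (mod 23), x ≡ 1 (mod 7) ⇒ x ≡ 1 (mod 161).

1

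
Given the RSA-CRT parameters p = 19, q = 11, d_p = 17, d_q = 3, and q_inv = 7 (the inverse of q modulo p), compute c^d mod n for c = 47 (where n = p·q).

93

m₁ = c^(d_p) mod p: c ≡ 9 (mod 19), and 9^17 mod 19 = 17.
m₂ = c^(d_q) mod q: c ≡ 3 (mod 11), and 3^3 mod 11 = 5.
h = q_inv·(m₁ − m₂) mod p = 7·(17 − 5) mod 19 = 8.
m = m₂ + h·q = 5 + 8·11 = 93.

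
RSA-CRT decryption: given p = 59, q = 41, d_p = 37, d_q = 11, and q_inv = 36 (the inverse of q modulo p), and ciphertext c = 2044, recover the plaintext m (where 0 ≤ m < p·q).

m₁ = c^(d_p) mod p: c ≡ 38 (mod 59), and 38^37 mod 59 = 6.
m₂ = c^(d_q) mod q: c ≡ 35 (mod 41), and 35^11 mod 41 = 13.
h = q_inv·(m₁ − m₂) mod p = 36·(6 − 13) mod 59 = 43.
m = m₂ + h·q = 13 + 43·41 = 1776.

1776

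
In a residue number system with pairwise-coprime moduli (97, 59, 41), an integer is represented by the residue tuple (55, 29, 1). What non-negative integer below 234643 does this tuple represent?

From x ≡ 55 (mod 97) write x = 55 + 97t. Substituting into x ≡ 29 (mod 59) gives 97t ≡ 33 (mod 59), and since 38⁻¹ ≡ 14 (mod 59), t ≡ 49. Hence x ≡ 55 + 97·49 = 4808 (mod 5723).
From x ≡ 4808 (mod 5723) write x = 4808 + 5723t. Substituting into x ≡ 1 (mod 41) gives 5723t ≡ 31 (mod 41), and since 24⁻¹ ≡ 12 (mod 41), t ≡ 3. Hence x ≡ 4808 + 5723·3 = 21977 (mod 234643).

21977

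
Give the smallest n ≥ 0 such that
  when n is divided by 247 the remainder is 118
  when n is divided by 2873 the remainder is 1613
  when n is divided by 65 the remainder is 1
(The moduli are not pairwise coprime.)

Combine the congruences pairwise.
gcd(247, 2873) = 13 and 13 | (1613 − 118), so the pair is consistent; merging gives n ≡ 33216 (mod 54587), where 54587 = lcm(247, 2873).
gcd(54587, 65) = 13 and 13 | (1 − 33216), so the pair is consistent; merging gives n ≡ 33216 (mod 272935), where 272935 = lcm(54587, 65).
The solution is unique modulo lcm(247, 2873, 65) = 272935.

33216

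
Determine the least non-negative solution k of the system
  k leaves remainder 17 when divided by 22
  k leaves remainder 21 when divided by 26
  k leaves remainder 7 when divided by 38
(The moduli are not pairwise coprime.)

gcd(22, 26) = 2 and 2 | (21 − 17), so the pair is consistent; merging gives k ≡ 281 (mod 286), where 286 = lcm(22, 26).
gcd(286, 38) = 2 and 2 | (7 − 281), so the pair is consistent; merging gives k ≡ 3427 (mod 5434), where 5434 = lcm(286, 38).
The solution is unique modulo lcm(22, 26, 38) = 5434.

3427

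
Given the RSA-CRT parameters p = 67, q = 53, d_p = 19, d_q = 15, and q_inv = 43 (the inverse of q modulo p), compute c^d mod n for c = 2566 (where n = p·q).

2758

m₁ = c^(d_p) mod p: c ≡ 20 (mod 67), and 20^19 mod 67 = 11.
m₂ = c^(d_q) mod q: c ≡ 22 (mod 53), and 22^15 mod 53 = 2.
h = q_inv·(m₁ − m₂) mod p = 43·(11 − 2) mod 67 = 52.
m = m₂ + h·q = 2 + 52·53 = 2758.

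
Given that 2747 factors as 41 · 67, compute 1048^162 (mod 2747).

734

Mod 41: 1048 ≡ 23; by Fermat, exponent reduces to 162 mod 40 = 2; 23^2 ≡ 37 (mod 41).
Mod 67: 1048 ≡ 43; by Fermat, exponent reduces to 162 mod 66 = 30; 43^30 ≡ 64 (mod 67).
Combine by CRT: x ≡ 37 (mod 41), x ≡ 64 (mod 67) ⇒ x ≡ 734 (mod 2747).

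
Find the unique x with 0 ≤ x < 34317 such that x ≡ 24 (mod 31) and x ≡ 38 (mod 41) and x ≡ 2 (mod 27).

17012

From x ≡ 24 (mod 31) write x = 24 + 31t. Substituting into x ≡ 38 (mod 41) gives 31t ≡ 14 (mod 41), and since 31⁻¹ ≡ 4 (mod 41), t ≡ 15. Hence x ≡ 24 + 31·15 = 489 (mod 1271).
From x ≡ 489 (mod 1271) write x = 489 + 1271t. Substituting into x ≡ 2 (mod 27) gives 1271t ≡ 26 (mod 27), and since 2⁻¹ ≡ 14 (mod 27), t ≡ 13. Hence x ≡ 489 + 1271·13 = 17012 (mod 34317).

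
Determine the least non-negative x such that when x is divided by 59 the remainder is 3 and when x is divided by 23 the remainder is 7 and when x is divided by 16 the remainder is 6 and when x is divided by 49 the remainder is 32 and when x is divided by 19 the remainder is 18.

The moduli are pairwise coprime; N = 59·23·16·49·19 = 20213872.
N/59 = 342608; 342608 ≡ 54 (mod 59); 54·47 ≡ 1, so inverse 47.
N/23 = 878864; 878864 ≡ 11 (mod 23); 11·21 ≡ 1, so inverse 21.
N/16 = 1263367; 1263367 ≡ 7 (mod 16); 7·7 ≡ 1, so inverse 7.
N/49 = 412528; 412528 ≡ 46 (mod 49); 46·16 ≡ 1, so inverse 16.
N/19 = 1063888; 1063888 ≡ 2 (mod 19); 2·10 ≡ 1, so inverse 10.
x ≡ 3·342608·47 + 7·878864·21 + 6·1263367·7 + 32·412528·16 + 18·1063888·10 = 633276326.
633276326 mod 20213872 = 6646294.

6646294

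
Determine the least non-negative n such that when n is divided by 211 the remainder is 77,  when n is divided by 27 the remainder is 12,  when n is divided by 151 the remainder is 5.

834582

The moduli are pairwise coprime; M = 211·27·151 = 860247.
M/211 = 4077; 4077 ≡ 68 (mod 211); 68·90 ≡ 1, so inverse 90.
M/27 = 31861; 31861 ≡ 1 (mod 27), inverse 1.
M/151 = 5697; 5697 ≡ 110 (mod 151); 110·81 ≡ 1, so inverse 81.
n ≡ 77·4077·90 + 12·31861·1 + 5·5697·81 = 30943227.
30943227 mod 860247 = 834582.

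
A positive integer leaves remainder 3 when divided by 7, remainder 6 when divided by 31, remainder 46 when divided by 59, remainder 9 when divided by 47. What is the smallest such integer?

From t ≡ 3 (mod 7) write t = 3 + 7s. Substituting into t ≡ 6 (mod 31) gives 7s ≡ 3 (mod 31), and since 7⁻¹ ≡ 9 (mod 31), s ≡ 27. Hence t ≡ 3 + 7·27 = 192 (mod 217).
From t ≡ 192 (mod 217) write t = 192 + 217s. Substituting into t ≡ 46 (mod 59) gives 217s ≡ 31 (mod 59), and since 40⁻¹ ≡ 31 (mod 59), s ≡ 17. Hence t ≡ 192 + 217·17 = 3881 (mod 12803).
From t ≡ 3881 (mod 12803) write t = 3881 + 12803s. Substituting into t ≡ 9 (mod 47) gives 12803s ≡ 29 (mod 47), and since 19⁻¹ ≡ 5 (mod 47), s ≡ 4. Hence t ≡ 3881 + 12803·4 = 55093 (mod 601741).

55093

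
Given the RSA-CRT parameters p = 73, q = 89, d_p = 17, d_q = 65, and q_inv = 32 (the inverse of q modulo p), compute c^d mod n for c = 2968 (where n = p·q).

6389

m₁ = c^(d_p) mod p: c ≡ 48 (mod 73), and 48^17 mod 73 = 38.
m₂ = c^(d_q) mod q: c ≡ 31 (mod 89), and 31^65 mod 89 = 70.
h = q_inv·(m₁ − m₂) mod p = 32·(38 − 70) mod 73 = 71.
m = m₂ + h·q = 70 + 71·89 = 6389.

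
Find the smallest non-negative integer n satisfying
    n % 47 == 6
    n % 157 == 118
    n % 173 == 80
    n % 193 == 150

164056326

Combine the congruences pairwise.
From n ≡ 6 (mod 47) write n = 6 + 47t. Substituting into n ≡ 118 (mod 157) gives 47t ≡ 112 (mod 157), and since 47⁻¹ ≡ 147 (mod 157), t ≡ 136. Hence n ≡ 6 + 47·136 = 6398 (mod 7379).
From n ≡ 6398 (mod 7379) write n = 6398 + 7379t. Substituting into n ≡ 80 (mod 173) gives 7379t ≡ 83 (mod 173), and since 113⁻¹ ≡ 49 (mod 173), t ≡ 88. Hence n ≡ 6398 + 7379·88 = 655750 (mod 1276567).
From n ≡ 655750 (mod 1276567) write n = 655750 + 1276567t. Substituting into n ≡ 150 (mod 193) gives 1276567t ≡ 21 (mod 193), and since 65⁻¹ ≡ 98 (mod 193), t ≡ 128. Hence n ≡ 655750 + 1276567·128 = 164056326 (mod 246377431).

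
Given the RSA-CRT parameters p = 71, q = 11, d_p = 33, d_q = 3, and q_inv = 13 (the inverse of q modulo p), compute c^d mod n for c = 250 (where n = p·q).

m₁ = c^(d_p) mod p: c ≡ 37 (mod 71), and 37^33 mod 71 = 32.
m₂ = c^(d_q) mod q: c ≡ 8 (mod 11), and 8^3 mod 11 = 6.
h = q_inv·(m₁ − m₂) mod p = 13·(32 − 6) mod 71 = 54.
m = m₂ + h·q = 6 + 54·11 = 600.

600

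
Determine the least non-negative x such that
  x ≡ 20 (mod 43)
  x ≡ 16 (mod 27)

880

Combine the congruences pairwise.
From x ≡ 20 (mod 43) write x = 20 + 43t. Substituting into x ≡ 16 (mod 27) gives 43t ≡ 23 (mod 27), and since 16⁻¹ ≡ 22 (mod 27), t ≡ 20. Hence x ≡ 20 + 43·20 = 880 (mod 1161).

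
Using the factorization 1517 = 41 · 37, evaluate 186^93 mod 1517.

149

Mod 41: 186 ≡ 22; by Fermat, exponent reduces to 93 mod 40 = 13; 22^13 ≡ 26 (mod 41).
Mod 37: 186 ≡ 1; by Fermat, exponent reduces to 93 mod 36 = 21; 1^21 ≡ 1 (mod 37).
Combine by CRT: x ≡ 26 (mod 41), x ≡ 1 (mod 37) ⇒ x ≡ 149 (mod 1517).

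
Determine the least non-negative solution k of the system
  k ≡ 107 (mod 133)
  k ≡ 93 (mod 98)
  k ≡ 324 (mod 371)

Combine the congruences pairwise.
gcd(133, 98) = 7 and 7 | (93 − 107), so the pair is consistent; merging gives k ≡ 1171 (mod 1862), where 1862 = lcm(133, 98).
gcd(1862, 371) = 7 and 7 | (324 − 1171), so the pair is consistent; merging gives k ≡ 71927 (mod 98686), where 98686 = lcm(1862, 371).
The solution is unique modulo lcm(133, 98, 371) = 98686.

71927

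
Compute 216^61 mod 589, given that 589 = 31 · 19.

Mod 31: 216 ≡ 30; by Fermat, exponent reduces to 61 mod 30 = 1; 30^1 ≡ 30 (mod 31).
Mod 19: 216 ≡ 7; by Fermat, exponent reduces to 61 mod 18 = 7; 7^7 ≡ 7 (mod 19).
Combine by CRT: x ≡ 30 (mod 31), x ≡ 7 (mod 19) ⇒ x ≡ 216 (mod 589).

216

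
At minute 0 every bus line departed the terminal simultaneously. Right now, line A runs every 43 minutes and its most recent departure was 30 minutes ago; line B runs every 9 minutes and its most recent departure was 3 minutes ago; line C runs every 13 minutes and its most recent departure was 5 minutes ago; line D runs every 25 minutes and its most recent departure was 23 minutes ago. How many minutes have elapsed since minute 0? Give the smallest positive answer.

The moduli are pairwise coprime; N = 43·9·13·25 = 125775.
N/43 = 2925; 2925 ≡ 1 (mod 43), inverse 1.
N/9 = 13975; 13975 ≡ 7 (mod 9); 7·4 ≡ 1, so inverse 4.
N/13 = 9675; 9675 ≡ 3 (mod 13); 3·9 ≡ 1, so inverse 9.
N/25 = 5031; 5031 ≡ 6 (mod 25); 6·21 ≡ 1, so inverse 21.
t ≡ 30·2925·1 + 3·13975·4 + 5·9675·9 + 23·5031·21 = 3120798.
3120798 mod 125775 = 102198.

102198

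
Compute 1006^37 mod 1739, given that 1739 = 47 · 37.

Mod 47: 1006 ≡ 19; 19^37 ≡ 40 (mod 47).
Mod 37: 1006 ≡ 7; by Fermat, exponent reduces to 37 mod 36 = 1; 7^1 ≡ 7 (mod 37).
Combine by CRT: x ≡ 40 (mod 47), x ≡ 7 (mod 37) ⇒ x ≡ 1450 (mod 1739).

1450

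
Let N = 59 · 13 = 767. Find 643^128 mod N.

Mod 59: 643 ≡ 53; by Fermat, exponent reduces to 128 mod 58 = 12; 53^12 ≡ 51 (mod 59).
Mod 13: 643 ≡ 6; by Fermat, exponent reduces to 128 mod 12 = 8; 6^8 ≡ 3 (mod 13).
Combine by CRT: x ≡ 51 (mod 59), x ≡ 3 (mod 13) ⇒ x ≡ 523 (mod 767).

523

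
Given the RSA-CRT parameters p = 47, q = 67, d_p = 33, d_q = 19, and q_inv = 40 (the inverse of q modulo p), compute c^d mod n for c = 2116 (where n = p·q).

m₁ = c^(d_p) mod p: c ≡ 1 (mod 47), and 1^33 mod 47 = 1.
m₂ = c^(d_q) mod q: c ≡ 39 (mod 67), and 39^19 mod 67 = 49.
h = q_inv·(m₁ − m₂) mod p = 40·(1 − 49) mod 47 = 7.
m = m₂ + h·q = 49 + 7·67 = 518.

518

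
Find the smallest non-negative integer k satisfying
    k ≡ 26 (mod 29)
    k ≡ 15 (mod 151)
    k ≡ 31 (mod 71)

126553

The moduli are pairwise coprime; N = 29·151·71 = 310909.
N/29 = 10721; 10721 ≡ 20 (mod 29); 20·16 ≡ 1, so inverse 16.
N/151 = 2059; 2059 ≡ 96 (mod 151); 96·140 ≡ 1, so inverse 140.
N/71 = 4379; 4379 ≡ 48 (mod 71); 48·37 ≡ 1, so inverse 37.
k ≡ 26·10721·16 + 15·2059·140 + 31·4379·37 = 13806549.
13806549 mod 310909 = 126553.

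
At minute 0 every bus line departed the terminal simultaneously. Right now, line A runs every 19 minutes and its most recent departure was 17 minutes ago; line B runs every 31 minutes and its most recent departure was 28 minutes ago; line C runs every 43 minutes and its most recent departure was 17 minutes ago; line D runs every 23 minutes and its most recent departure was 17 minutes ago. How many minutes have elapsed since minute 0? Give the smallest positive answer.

Combine the congruences pairwise.
From t ≡ 17 (mod 19) write t = 17 + 19s. Substituting into t ≡ 28 (mod 31) gives 19s ≡ 11 (mod 31), and since 19⁻¹ ≡ 18 (mod 31), s ≡ 12. Hence t ≡ 17 + 19·12 = 245 (mod 589).
From t ≡ 245 (mod 589) write t = 245 + 589s. Substituting into t ≡ 17 (mod 43) gives 589s ≡ 30 (mod 43), and since 30⁻¹ ≡ 33 (mod 43), s ≡ 1. Hence t ≡ 245 + 589·1 = 834 (mod 25327).
From t ≡ 834 (mod 25327) write t = 834 + 25327s. Substituting into t ≡ 17 (mod 23) gives 25327s ≡ 11 (mod 23), and since 4⁻¹ ≡ 6 (mod 23), s ≡ 20. Hence t ≡ 834 + 25327·20 = 507374 (mod 582521).

507374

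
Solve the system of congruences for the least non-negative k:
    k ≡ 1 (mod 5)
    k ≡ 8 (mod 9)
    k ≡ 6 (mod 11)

From k ≡ 1 (mod 5) write k = 1 + 5t. Substituting into k ≡ 8 (mod 9) gives 5t ≡ 7 (mod 9), and since 5⁻¹ ≡ 2 (mod 9), t ≡ 5. Hence k ≡ 1 + 5·5 = 26 (mod 45).
From k ≡ 26 (mod 45) write k = 26 + 45t. Substituting into k ≡ 6 (mod 11) gives 45t ≡ 2 (mod 11), and since 1⁻¹ ≡ 1 (mod 11), t ≡ 2. Hence k ≡ 26 + 45·2 = 116 (mod 495).

116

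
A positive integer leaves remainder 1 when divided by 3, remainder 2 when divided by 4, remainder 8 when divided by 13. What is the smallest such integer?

The moduli are pairwise coprime; N = 3·4·13 = 156.
N/3 = 52; 52 ≡ 1 (mod 3), inverse 1.
N/4 = 39; 39 ≡ 3 (mod 4); 3·3 ≡ 1, so inverse 3.
N/13 = 12; 12 ≡ 12 (mod 13); 12·12 ≡ 1, so inverse 12.
m ≡ 1·52·1 + 2·39·3 + 8·12·12 = 1438.
1438 mod 156 = 34.

34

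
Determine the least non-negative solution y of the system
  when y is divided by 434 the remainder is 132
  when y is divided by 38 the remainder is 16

3170

gcd(434, 38) = 2 and 2 | (16 − 132), so the pair is consistent; merging gives y ≡ 3170 (mod 8246), where 8246 = lcm(434, 38).
The solution is unique modulo lcm(434, 38) = 8246.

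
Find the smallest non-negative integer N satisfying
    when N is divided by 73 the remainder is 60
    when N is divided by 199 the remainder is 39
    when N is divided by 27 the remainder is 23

331772

From N ≡ 60 (mod 73) write N = 60 + 73t. Substituting into N ≡ 39 (mod 199) gives 73t ≡ 178 (mod 199), and since 73⁻¹ ≡ 30 (mod 199), t ≡ 166. Hence N ≡ 60 + 73·166 = 12178 (mod 14527).
From N ≡ 12178 (mod 14527) write N = 12178 + 14527t. Substituting into N ≡ 23 (mod 27) gives 14527t ≡ 22 (mod 27), and since 1⁻¹ ≡ 1 (mod 27), t ≡ 22. Hence N ≡ 12178 + 14527·22 = 331772 (mod 392229).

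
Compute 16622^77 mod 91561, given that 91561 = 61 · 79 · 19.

1543

Mod 61: 16622 ≡ 30; by Fermat, exponent reduces to 77 mod 60 = 17; 30^17 ≡ 18 (mod 61).
Mod 79: 16622 ≡ 32; 32^77 ≡ 42 (mod 79).
Mod 19: 16622 ≡ 16; by Fermat, exponent reduces to 77 mod 18 = 5; 16^5 ≡ 4 (mod 19).
Combine by CRT: x ≡ 18 (mod 61), x ≡ 42 (mod 79), x ≡ 4 (mod 19) ⇒ x ≡ 1543 (mod 91561).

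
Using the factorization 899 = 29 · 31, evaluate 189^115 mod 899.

533

Mod 29: 189 ≡ 15; by Fermat, exponent reduces to 115 mod 28 = 3; 15^3 ≡ 11 (mod 29).
Mod 31: 189 ≡ 3; by Fermat, exponent reduces to 115 mod 30 = 25; 3^25 ≡ 6 (mod 31).
Combine by CRT: x ≡ 11 (mod 29), x ≡ 6 (mod 31) ⇒ x ≡ 533 (mod 899).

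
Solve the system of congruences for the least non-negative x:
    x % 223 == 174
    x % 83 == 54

2627

Combine the congruences pairwise.
From x ≡ 174 (mod 223) write x = 174 + 223t. Substituting into x ≡ 54 (mod 83) gives 223t ≡ 46 (mod 83), and since 57⁻¹ ≡ 67 (mod 83), t ≡ 11. Hence x ≡ 174 + 223·11 = 2627 (mod 18509).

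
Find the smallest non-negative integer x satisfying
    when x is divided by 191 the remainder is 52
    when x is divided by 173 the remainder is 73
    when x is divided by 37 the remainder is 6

1162287

The moduli are pairwise coprime; N = 191·173·37 = 1222591.
N/191 = 6401; 6401 ≡ 98 (mod 191); 98·115 ≡ 1, so inverse 115.
N/173 = 7067; 7067 ≡ 147 (mod 173); 147·153 ≡ 1, so inverse 153.
N/37 = 33043; 33043 ≡ 2 (mod 37); 2·19 ≡ 1, so inverse 19.
x ≡ 52·6401·115 + 73·7067·153 + 6·33043·19 = 120976205.
120976205 mod 1222591 = 1162287.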